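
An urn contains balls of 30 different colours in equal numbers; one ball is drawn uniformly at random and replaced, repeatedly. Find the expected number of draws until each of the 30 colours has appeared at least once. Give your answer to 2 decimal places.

Split into phases: going from k distinct to k+1 distinct takes on average 30/(30-k) draws.
E[T] = 30/30 + 30/29 + 30/28 + ... + 30/2 + 30/1 = 30·H_{30}.
H_{30} = 3.995, so E[T] = 119.850.

119.85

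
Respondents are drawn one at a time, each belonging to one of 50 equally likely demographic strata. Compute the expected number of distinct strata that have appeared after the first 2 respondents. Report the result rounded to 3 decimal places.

1.980

For each stratum, P(seen in 2 respondents) = 1 - (49/50)^2 = 0.0396.
By linearity of expectation, E[distinct seen] = 50·(1 - (49/50)^2) = 1.9800.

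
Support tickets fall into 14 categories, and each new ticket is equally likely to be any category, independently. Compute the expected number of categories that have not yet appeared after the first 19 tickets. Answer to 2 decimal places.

3.42

For each category, P(unseen after 19) = (13/14)^19 = 0.245.
By linearity of expectation, E[unseen] = 14·(13/14)^19 = 3.425.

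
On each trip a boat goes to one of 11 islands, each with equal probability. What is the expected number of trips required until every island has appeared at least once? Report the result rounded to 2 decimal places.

The wait to go from k to k+1 distinct islands is geometric with mean 11/(11-k).
E[T] = 11/11 + 11/10 + 11/9 + ... + 11/2 + 11/1 = 11·H_{11}.
H_{11} = 3.020, so E[T] = 33.219.

33.22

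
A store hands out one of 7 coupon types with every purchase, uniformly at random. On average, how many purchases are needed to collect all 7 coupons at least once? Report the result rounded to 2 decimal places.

Split into phases: going from k distinct to k+1 distinct takes on average 7/(7-k) purchases.
E[T] = 7/7 + 7/6 + 7/5 + ... + 7/2 + 7/1 = 7·H_{7}.
H_{7} = 2.593, so E[T] = 18.150.

18.15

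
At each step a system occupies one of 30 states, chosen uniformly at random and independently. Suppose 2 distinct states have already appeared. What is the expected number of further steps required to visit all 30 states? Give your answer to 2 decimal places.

From k distinct to k+1 distinct takes on average 30/(30-k) steps.
Sum over k = 2,...,29: E = 30/28 + 30/27 + 30/26 + ... + 30/2 + 30/1 = 117.815.

117.82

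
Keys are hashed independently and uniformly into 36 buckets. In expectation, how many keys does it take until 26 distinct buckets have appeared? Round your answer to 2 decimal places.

44.84

Going from k to k+1 distinct takes a geometric number of keys with mean 36/(36-k).
Sum over k = 0,...,25: E = 36/36 + 36/35 + 36/34 + ... + 36/12 + 36/11 = 44.841.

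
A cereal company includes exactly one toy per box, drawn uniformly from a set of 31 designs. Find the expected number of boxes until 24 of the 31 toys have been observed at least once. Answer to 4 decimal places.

44.4660

Going from k to k+1 distinct takes a geometric number of boxes with mean 31/(31-k).
Sum over k = 0,...,23: E = 31/31 + 31/30 + 31/29 + ... + 31/9 + 31/8 = 44.46603.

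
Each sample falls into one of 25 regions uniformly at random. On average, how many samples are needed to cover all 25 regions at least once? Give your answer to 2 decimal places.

95.40

Split into phases: going from k distinct to k+1 distinct takes on average 25/(25-k) samples.
E[T] = 25/25 + 25/24 + 25/23 + ... + 25/2 + 25/1 = 25·H_{25}.
H_{25} = 3.816, so E[T] = 95.399.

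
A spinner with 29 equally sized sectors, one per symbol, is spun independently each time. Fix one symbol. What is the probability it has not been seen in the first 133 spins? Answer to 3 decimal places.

Each spin misses the fixed symbol with probability (29-1)/29 = 28/29, independently.
P(still missing after 133) = (28/29)^133 = 0.0094.

0.009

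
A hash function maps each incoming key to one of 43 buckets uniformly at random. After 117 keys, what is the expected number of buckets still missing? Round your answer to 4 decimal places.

2.7405

For each bucket, P(unseen after 117) = (42/43)^117 = 0.06373.
By linearity of expectation, E[unseen] = 43·(42/43)^117 = 2.74048.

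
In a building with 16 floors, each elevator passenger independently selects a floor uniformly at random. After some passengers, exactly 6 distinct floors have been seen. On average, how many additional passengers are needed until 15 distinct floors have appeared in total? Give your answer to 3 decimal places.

The wait to go from k to k+1 distinct floors is geometric with mean 16/(16-k).
Sum over k = 6,...,14: E = 16/10 + 16/9 + 16/8 + ... + 16/3 + 16/2 = 30.8635.

30.863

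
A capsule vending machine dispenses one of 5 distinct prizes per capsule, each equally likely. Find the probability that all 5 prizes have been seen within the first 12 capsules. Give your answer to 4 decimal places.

By inclusion–exclusion over which prizes are missing,
P(all seen) = Σ_{j=0}^{5} (-1)^j C(5,j)((5-j)/5)^12
= 1.00000 - 0.34360 + 0.02177 - 0.00017 + 0.00000 - 0.00000
= 0.67800.

0.6780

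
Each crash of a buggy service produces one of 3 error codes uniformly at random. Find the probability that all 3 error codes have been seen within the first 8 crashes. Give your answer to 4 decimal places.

Let A_i be the event that error code i is missing after 8 crashes. By inclusion–exclusion on the A_i,
P(all seen) = Σ_{j=0}^{3} (-1)^j C(3,j)((3-j)/3)^8
= 1.00000 - 0.11706 + 0.00046 - 0.00000
= 0.88340.

0.8834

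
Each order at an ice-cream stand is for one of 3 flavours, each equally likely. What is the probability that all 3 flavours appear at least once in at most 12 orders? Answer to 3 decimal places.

0.977

Let A_i be the event that flavour i is missing after 12 orders. By inclusion–exclusion on the A_i,
P(all seen) = Σ_{j=0}^{3} (-1)^j C(3,j)((3-j)/3)^12
= 1.0000 - 0.0231 + 0.0000 - 0.0000
= 0.9769.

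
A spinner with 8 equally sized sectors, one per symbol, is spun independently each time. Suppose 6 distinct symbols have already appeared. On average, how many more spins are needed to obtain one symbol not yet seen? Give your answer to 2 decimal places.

4.00

The number of spins until the next new symbol is geometric with success probability 2/8, so its mean is 8/2.
E = 8/2 = 4.000.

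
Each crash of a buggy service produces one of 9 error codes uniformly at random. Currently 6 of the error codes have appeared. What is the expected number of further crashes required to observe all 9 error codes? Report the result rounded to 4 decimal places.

16.5000

With k distinct error codes already seen, the next new one takes an expected 9/(9-k) crashes.
Sum over k = 6,...,8: E = 9/3 + 9/2 + 9/1 = 16.50000.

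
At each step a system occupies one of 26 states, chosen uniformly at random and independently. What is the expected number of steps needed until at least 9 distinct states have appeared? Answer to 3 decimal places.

10.787

With k distinct states already seen, the next new one arrives after an expected 26/(26-k) steps.
Sum over k = 0,...,8: E = 26/26 + 26/25 + 26/24 + ... + 26/19 + 26/18 = 10.7865.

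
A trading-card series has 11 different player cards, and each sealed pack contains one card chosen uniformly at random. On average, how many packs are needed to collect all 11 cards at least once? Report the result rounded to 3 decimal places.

The wait to go from k to k+1 distinct cards is geometric with mean 11/(11-k).
E[T] = 11/11 + 11/10 + 11/9 + ... + 11/2 + 11/1 = 11·H_{11}.
H_{11} = 3.0199, so E[T] = 33.2187.

33.219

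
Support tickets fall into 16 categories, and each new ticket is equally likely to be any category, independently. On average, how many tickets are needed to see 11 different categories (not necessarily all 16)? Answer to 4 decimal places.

17.5583

With k distinct categories already seen, the next new one arrives after an expected 16/(16-k) tickets.
Sum over k = 0,...,10: E = 16/16 + 16/15 + 16/14 + ... + 16/7 + 16/6 = 17.55833.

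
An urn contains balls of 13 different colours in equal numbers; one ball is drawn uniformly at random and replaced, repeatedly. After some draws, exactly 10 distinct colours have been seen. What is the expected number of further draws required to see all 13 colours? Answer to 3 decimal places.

23.833

The wait to go from k to k+1 distinct colours is geometric with mean 13/(13-k).
Sum over k = 10,...,12: E = 13/3 + 13/2 + 13/1 = 23.8333.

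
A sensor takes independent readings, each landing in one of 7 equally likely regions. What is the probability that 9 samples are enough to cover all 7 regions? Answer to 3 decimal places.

Let A_i be the event that region i is missing after 9 samples. By inclusion–exclusion on the A_i,
P(all seen) = Σ_{j=0}^{7} (-1)^j C(7,j)((7-j)/7)^9
= 1.0000 - 1.7481 + 1.0164 - 0.2274 + 0.0171 - 0.0003 + 0.0000 - 0.0000
= 0.0577.

0.058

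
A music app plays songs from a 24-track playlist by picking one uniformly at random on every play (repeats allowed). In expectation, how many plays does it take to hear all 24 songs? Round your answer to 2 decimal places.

90.62

Split into phases: going from k distinct to k+1 distinct takes on average 24/(24-k) plays.
E[T] = 24/24 + 24/23 + 24/22 + ... + 24/2 + 24/1 = 24·H_{24}.
H_{24} = 3.776, so E[T] = 90.623.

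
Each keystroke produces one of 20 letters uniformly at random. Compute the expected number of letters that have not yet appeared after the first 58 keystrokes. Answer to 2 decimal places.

For each letter, P(unseen after 58) = (19/20)^58 = 0.051.
By linearity of expectation, E[unseen] = 20·(19/20)^58 = 1.021.

1.02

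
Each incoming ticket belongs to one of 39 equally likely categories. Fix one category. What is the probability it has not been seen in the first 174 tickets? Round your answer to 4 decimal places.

0.0109

On each ticket the fixed category fails to appear with probability 38/39.
P(still missing after 174) = (38/39)^174 = 0.01089.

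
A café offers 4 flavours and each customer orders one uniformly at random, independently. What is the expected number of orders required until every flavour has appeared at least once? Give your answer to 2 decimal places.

Split into phases: going from k distinct to k+1 distinct takes on average 4/(4-k) orders.
E[T] = 4/4 + 4/3 + 4/2 + 4/1 = 4·H_{4}.
H_{4} = 2.083, so E[T] = 8.333.

8.33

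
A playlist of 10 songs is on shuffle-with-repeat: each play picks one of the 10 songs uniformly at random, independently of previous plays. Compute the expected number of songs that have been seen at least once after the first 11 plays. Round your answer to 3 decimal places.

6.862

For each song, P(seen in 11 plays) = 1 - (9/10)^11 = 0.6862.
By linearity of expectation, E[distinct seen] = 10·(1 - (9/10)^11) = 6.8619.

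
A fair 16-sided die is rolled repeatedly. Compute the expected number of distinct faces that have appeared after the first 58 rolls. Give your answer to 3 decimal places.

For each face, P(seen in 58 rolls) = 1 - (15/16)^58 = 0.9763.
By linearity of expectation, E[distinct seen] = 16·(1 - (15/16)^58) = 15.6212.

15.621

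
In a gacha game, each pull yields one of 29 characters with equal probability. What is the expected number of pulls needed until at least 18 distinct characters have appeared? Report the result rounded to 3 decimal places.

With k distinct characters already seen, the next new one arrives after an expected 29/(29-k) pulls.
Sum over k = 0,...,17: E = 29/29 + 29/28 + 29/27 + ... + 29/13 + 29/12 = 27.3115.

27.312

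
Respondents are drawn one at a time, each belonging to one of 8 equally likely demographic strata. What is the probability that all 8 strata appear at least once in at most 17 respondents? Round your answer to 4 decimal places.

0.3656

By inclusion–exclusion over which strata are missing,
P(all seen) = Σ_{j=0}^{8} (-1)^j C(8,j)((8-j)/8)^17
= 1.00000 - 0.82647 + 0.21047 - 0.01897 + 0.00053 - 0.00000 + 0.00000 - 0.00000 + 0.00000
= 0.36556.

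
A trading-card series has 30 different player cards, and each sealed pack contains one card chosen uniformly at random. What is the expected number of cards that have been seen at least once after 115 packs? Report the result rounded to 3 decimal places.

29.392

For each card, P(seen in 115 packs) = 1 - (29/30)^115 = 0.9797.
By linearity of expectation, E[distinct seen] = 30·(1 - (29/30)^115) = 29.3919.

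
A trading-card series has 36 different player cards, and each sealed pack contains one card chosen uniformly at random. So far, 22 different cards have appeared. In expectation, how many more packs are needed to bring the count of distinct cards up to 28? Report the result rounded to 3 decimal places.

From k distinct to k+1 distinct takes on average 36/(36-k) packs.
Sum over k = 22,...,27: E = 36/14 + 36/13 + 36/12 + 36/11 + 36/10 + 36/9 = 19.2134.

19.213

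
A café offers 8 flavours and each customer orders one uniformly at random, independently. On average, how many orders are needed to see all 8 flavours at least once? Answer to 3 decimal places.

21.743

Split into phases: going from k distinct to k+1 distinct takes on average 8/(8-k) orders.
E[T] = 8/8 + 8/7 + 8/6 + ... + 8/2 + 8/1 = 8·H_{8}.
H_{8} = 2.7179, so E[T] = 21.7429.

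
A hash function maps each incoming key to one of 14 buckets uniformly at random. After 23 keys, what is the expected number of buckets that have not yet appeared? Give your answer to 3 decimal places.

For each bucket, P(unseen after 23) = (13/14)^23 = 0.1819.
By linearity of expectation, E[unseen] = 14·(13/14)^23 = 2.5461.

2.546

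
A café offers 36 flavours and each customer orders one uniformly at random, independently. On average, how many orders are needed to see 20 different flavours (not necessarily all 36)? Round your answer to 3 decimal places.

28.578

Going from k to k+1 distinct takes a geometric number of orders with mean 36/(36-k).
Sum over k = 0,...,19: E = 36/36 + 36/35 + 36/34 + ... + 36/18 + 36/17 = 28.5779.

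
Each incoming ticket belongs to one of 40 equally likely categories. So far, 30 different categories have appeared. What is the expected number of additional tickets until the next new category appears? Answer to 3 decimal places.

4.000

The number of tickets until the next new category is geometric with success probability 10/40, so its mean is 40/10.
E = 40/10 = 4.0000.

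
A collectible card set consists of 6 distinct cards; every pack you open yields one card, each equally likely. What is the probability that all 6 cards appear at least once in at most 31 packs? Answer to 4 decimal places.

Let A_i be the event that card i is missing after 31 packs. By inclusion–exclusion on the A_i,
P(all seen) = Σ_{j=0}^{6} (-1)^j C(6,j)((6-j)/6)^31
= 1.00000 - 0.02106 + 0.00005 - 0.00000 + 0.00000 - 0.00000 + 0.00000
= 0.97899.

0.9790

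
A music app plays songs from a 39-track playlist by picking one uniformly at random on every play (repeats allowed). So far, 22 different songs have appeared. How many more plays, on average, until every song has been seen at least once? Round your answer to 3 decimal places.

With k distinct songs already seen, the next new one takes an expected 39/(39-k) plays.
Sum over k = 22,...,38: E = 39/17 + 39/16 + 39/15 + ... + 39/2 + 39/1 = 134.1425.

134.143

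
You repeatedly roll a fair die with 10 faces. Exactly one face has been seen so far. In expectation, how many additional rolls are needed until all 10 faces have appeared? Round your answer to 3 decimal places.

From k distinct to k+1 distinct takes on average 10/(10-k) rolls.
Sum over k = 1,...,9: E = 10/9 + 10/8 + 10/7 + ... + 10/2 + 10/1 = 28.2897.

28.290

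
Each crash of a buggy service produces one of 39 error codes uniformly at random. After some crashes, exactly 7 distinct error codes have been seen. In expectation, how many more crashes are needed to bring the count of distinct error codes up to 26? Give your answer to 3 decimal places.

34.256

With k distinct error codes already seen, the next new one takes an expected 39/(39-k) crashes.
Sum over k = 7,...,25: E = 39/32 + 39/31 + 39/30 + ... + 39/15 + 39/14 = 34.2561.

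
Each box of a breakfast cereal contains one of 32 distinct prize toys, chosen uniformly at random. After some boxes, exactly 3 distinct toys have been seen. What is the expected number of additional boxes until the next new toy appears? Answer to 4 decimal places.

1.1034

Each box yields a new toy with probability (32-3)/32 = 29/32, so the wait is geometric with mean 32/29.
E = 32/29 = 1.10345.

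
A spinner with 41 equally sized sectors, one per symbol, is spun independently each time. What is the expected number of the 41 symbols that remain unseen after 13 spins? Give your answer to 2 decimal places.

For each symbol, P(unseen after 13) = (40/41)^13 = 0.725.
By linearity of expectation, E[unseen] = 41·(40/41)^13 = 29.742.

29.74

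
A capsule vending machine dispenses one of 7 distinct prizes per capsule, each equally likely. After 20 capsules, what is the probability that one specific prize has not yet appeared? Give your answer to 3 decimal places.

0.046

Each capsule misses the fixed prize with probability (7-1)/7 = 6/7, independently.
P(still missing after 20) = (6/7)^20 = 0.0458.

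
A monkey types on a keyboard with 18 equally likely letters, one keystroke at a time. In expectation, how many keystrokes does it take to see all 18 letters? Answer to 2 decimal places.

62.91

The wait to go from k to k+1 distinct letters is geometric with mean 18/(18-k).
E[T] = 18/18 + 18/17 + 18/16 + ... + 18/2 + 18/1 = 18·H_{18}.
H_{18} = 3.495, so E[T] = 62.912.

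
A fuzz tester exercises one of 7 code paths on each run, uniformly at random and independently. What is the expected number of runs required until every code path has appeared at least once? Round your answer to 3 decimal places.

Split into phases: going from k distinct to k+1 distinct takes on average 7/(7-k) runs.
E[T] = 7/7 + 7/6 + 7/5 + ... + 7/2 + 7/1 = 7·H_{7}.
H_{7} = 2.5929, so E[T] = 18.1500.

18.150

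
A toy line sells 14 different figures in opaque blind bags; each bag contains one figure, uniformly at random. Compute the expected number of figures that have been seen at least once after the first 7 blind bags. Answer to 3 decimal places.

For each figure, P(seen in 7 blind bags) = 1 - (13/14)^7 = 0.4047.
By linearity of expectation, E[distinct seen] = 14·(1 - (13/14)^7) = 5.6664.

5.666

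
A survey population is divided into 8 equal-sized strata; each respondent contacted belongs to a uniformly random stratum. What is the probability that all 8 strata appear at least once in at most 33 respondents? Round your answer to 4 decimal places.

Let A_i be the event that stratum i is missing after 33 respondents. By inclusion–exclusion on the A_i,
P(all seen) = Σ_{j=0}^{8} (-1)^j C(8,j)((8-j)/8)^33
= 1.00000 - 0.09758 + 0.00211 - 0.00001 + 0.00000 - 0.00000 + 0.00000 - 0.00000 + 0.00000
= 0.90452.

0.9045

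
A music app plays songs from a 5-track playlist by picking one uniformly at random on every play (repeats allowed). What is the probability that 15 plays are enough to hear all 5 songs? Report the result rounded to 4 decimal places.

Let A_i be the event that song i is missing after 15 plays. By inclusion–exclusion on the A_i,
P(all seen) = Σ_{j=0}^{5} (-1)^j C(5,j)((5-j)/5)^15
= 1.00000 - 0.17592 + 0.00470 - 0.00001 + 0.00000 - 0.00000
= 0.82877.

0.8288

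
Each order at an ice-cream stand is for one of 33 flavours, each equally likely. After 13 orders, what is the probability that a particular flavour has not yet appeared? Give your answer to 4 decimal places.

On each order the fixed flavour fails to appear with probability 32/33.
P(still missing after 13) = (32/33)^13 = 0.67030.

0.6703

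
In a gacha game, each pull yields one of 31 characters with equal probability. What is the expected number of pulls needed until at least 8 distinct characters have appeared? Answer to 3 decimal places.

With k distinct characters already seen, the next new one arrives after an expected 31/(31-k) pulls.
Sum over k = 0,...,7: E = 31/31 + 31/30 + 31/29 + ... + 31/25 + 31/24 = 9.0816.

9.082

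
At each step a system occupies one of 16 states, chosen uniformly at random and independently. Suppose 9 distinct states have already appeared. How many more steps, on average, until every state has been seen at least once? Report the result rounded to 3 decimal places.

With k distinct states already seen, the next new one takes an expected 16/(16-k) steps.
Sum over k = 9,...,15: E = 16/7 + 16/6 + 16/5 + ... + 16/2 + 16/1 = 41.4857.

41.486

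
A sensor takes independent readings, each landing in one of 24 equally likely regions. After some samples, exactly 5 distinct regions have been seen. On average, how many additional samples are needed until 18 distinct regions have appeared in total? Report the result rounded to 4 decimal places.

26.3458

The wait to go from k to k+1 distinct regions is geometric with mean 24/(24-k).
Sum over k = 5,...,17: E = 24/19 + 24/18 + 24/17 + ... + 24/8 + 24/7 = 26.34575.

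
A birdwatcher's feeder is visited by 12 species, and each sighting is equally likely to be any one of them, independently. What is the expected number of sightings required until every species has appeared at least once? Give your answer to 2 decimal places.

37.24

After k distinct species have appeared, the next sighting gives a new one with probability (12-k)/12, so the expected wait for the (k+1)-th is 12/(12-k).
E[T] = 12/12 + 12/11 + 12/10 + ... + 12/2 + 12/1 = 12·H_{12}.
H_{12} = 3.103, so E[T] = 37.239.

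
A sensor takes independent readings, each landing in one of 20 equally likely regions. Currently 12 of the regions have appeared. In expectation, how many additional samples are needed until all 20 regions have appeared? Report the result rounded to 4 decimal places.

54.3571

From k distinct to k+1 distinct takes on average 20/(20-k) samples.
Sum over k = 12,...,19: E = 20/8 + 20/7 + 20/6 + ... + 20/2 + 20/1 = 54.35714.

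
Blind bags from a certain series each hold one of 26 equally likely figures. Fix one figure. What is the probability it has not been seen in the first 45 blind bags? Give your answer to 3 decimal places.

Each blind bag misses the fixed figure with probability (26-1)/26 = 25/26, independently.
P(still missing after 45) = (25/26)^45 = 0.1712.

0.171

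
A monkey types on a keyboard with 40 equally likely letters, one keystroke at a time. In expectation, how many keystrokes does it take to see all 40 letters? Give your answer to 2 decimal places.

The wait to go from k to k+1 distinct letters is geometric with mean 40/(40-k).
E[T] = 40/40 + 40/39 + 40/38 + ... + 40/2 + 40/1 = 40·H_{40}.
H_{40} = 4.279, so E[T] = 171.142.

171.14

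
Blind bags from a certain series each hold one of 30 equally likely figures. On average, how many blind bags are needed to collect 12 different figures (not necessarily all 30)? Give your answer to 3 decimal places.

14.996

With k distinct figures already seen, the next new one arrives after an expected 30/(30-k) blind bags.
Sum over k = 0,...,11: E = 30/30 + 30/29 + 30/28 + ... + 30/20 + 30/19 = 14.9964.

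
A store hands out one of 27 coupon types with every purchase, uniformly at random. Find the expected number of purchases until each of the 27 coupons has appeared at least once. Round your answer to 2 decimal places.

The wait to go from k to k+1 distinct coupons is geometric with mean 27/(27-k).
E[T] = 27/27 + 27/26 + 27/25 + ... + 27/2 + 27/1 = 27·H_{27}.
H_{27} = 3.891, so E[T] = 105.069.

105.07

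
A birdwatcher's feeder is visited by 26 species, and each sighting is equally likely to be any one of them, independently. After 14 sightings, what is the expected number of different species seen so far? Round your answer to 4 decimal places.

10.9856

For each species, P(seen in 14 sightings) = 1 - (25/26)^14 = 0.42252.
By linearity of expectation, E[distinct seen] = 26·(1 - (25/26)^14) = 10.98565.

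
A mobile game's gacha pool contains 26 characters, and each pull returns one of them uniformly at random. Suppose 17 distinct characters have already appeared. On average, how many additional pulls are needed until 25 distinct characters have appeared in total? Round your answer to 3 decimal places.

From k distinct to k+1 distinct takes on average 26/(26-k) pulls.
Sum over k = 17,...,24: E = 26/9 + 26/8 + 26/7 + ... + 26/3 + 26/2 = 47.5532.

47.553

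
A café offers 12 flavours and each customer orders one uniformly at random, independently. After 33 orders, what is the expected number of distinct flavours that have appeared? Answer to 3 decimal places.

For each flavour, P(seen in 33 orders) = 1 - (11/12)^33 = 0.9434.
By linearity of expectation, E[distinct seen] = 12·(1 - (11/12)^33) = 11.3205.

11.321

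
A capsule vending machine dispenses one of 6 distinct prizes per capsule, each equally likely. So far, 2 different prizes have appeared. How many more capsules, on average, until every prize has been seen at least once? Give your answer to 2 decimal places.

12.50

From k distinct to k+1 distinct takes on average 6/(6-k) capsules.
Sum over k = 2,...,5: E = 6/4 + 6/3 + 6/2 + 6/1 = 12.500.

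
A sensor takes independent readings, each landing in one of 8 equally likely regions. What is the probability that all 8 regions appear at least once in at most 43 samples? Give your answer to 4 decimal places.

0.9744

Let A_i be the event that region i is missing after 43 samples. By inclusion–exclusion on the A_i,
P(all seen) = Σ_{j=0}^{8} (-1)^j C(8,j)((8-j)/8)^43
= 1.00000 - 0.02567 + 0.00012 - 0.00000 + 0.00000 - 0.00000 + 0.00000 - 0.00000 + 0.00000
= 0.97445.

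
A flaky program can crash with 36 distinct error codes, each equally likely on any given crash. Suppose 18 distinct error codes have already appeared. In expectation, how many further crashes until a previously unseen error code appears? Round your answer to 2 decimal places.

2.00

The number of crashes until the next new error code is geometric with success probability 18/36, so its mean is 36/18.
E = 36/18 = 2.000.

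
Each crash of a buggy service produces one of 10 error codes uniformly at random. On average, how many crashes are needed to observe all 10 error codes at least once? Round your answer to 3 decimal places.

After k distinct error codes have appeared, the next crash gives a new one with probability (10-k)/10, so the expected wait for the (k+1)-th is 10/(10-k).
E[T] = 10/10 + 10/9 + 10/8 + ... + 10/2 + 10/1 = 10·H_{10}.
H_{10} = 2.9290, so E[T] = 29.2897.

29.290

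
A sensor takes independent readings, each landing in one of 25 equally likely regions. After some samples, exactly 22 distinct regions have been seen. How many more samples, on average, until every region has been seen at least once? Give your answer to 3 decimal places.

45.833

From k distinct to k+1 distinct takes on average 25/(25-k) samples.
Sum over k = 22,...,24: E = 25/3 + 25/2 + 25/1 = 45.8333.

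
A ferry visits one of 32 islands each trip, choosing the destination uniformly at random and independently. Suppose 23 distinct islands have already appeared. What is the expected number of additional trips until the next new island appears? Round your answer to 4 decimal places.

Each trip yields a new island with probability (32-23)/32 = 9/32, so the wait is geometric with mean 32/9.
E = 32/9 = 3.55556.

3.5556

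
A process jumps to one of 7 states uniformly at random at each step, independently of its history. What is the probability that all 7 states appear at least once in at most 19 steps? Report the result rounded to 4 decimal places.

By inclusion–exclusion over which states are missing,
P(all seen) = Σ_{j=0}^{7} (-1)^j C(7,j)((7-j)/7)^19
= 1.00000 - 0.37420 + 0.03514 - 0.00084 + 0.00000 - 0.00000 + 0.00000 - 0.00000
= 0.66009.

0.6601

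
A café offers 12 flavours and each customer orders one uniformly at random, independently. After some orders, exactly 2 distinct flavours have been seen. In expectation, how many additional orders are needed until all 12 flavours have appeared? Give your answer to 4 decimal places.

35.1476

The wait to go from k to k+1 distinct flavours is geometric with mean 12/(12-k).
Sum over k = 2,...,11: E = 12/10 + 12/9 + 12/8 + ... + 12/2 + 12/1 = 35.14762.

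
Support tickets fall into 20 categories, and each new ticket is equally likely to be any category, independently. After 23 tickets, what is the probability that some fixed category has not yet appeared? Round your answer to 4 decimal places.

Each ticket misses the fixed category with probability (20-1)/20 = 19/20, independently.
P(still missing after 23) = (19/20)^23 = 0.30736.

0.3074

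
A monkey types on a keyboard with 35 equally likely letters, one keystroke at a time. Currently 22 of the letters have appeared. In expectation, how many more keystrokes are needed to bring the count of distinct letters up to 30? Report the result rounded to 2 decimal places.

The wait to go from k to k+1 distinct letters is geometric with mean 35/(35-k).
Sum over k = 22,...,29: E = 35/13 + 35/12 + 35/11 + ... + 35/7 + 35/6 = 31.388.

31.39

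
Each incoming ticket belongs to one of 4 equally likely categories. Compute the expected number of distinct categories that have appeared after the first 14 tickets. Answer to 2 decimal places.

3.93

For each category, P(seen in 14 tickets) = 1 - (3/4)^14 = 0.982.
By linearity of expectation, E[distinct seen] = 4·(1 - (3/4)^14) = 3.929.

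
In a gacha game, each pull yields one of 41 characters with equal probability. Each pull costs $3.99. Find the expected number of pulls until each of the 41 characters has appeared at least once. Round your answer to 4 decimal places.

176.4203

After k distinct characters have appeared, the next pull gives a new one with probability (41-k)/41, so the expected wait for the (k+1)-th is 41/(41-k).
E[T] = 41/41 + 41/40 + 41/39 + ... + 41/2 + 41/1 = 41·H_{41}.
H_{41} = 4.30293, so E[T] = 176.42026.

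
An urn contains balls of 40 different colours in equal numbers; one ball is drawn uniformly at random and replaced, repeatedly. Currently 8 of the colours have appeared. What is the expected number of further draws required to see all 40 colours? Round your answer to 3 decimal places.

From k distinct to k+1 distinct takes on average 40/(40-k) draws.
Sum over k = 8,...,39: E = 40/32 + 40/31 + 40/30 + ... + 40/2 + 40/1 = 162.3398.

162.340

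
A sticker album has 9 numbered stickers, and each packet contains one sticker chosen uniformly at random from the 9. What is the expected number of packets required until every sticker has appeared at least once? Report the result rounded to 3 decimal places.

25.461

The wait to go from k to k+1 distinct stickers is geometric with mean 9/(9-k).
E[T] = 9/9 + 9/8 + 9/7 + ... + 9/2 + 9/1 = 9·H_{9}.
H_{9} = 2.8290, so E[T] = 25.4607.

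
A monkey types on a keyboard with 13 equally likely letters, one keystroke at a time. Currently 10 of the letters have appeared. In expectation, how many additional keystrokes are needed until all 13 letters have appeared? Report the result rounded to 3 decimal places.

23.833

With k distinct letters already seen, the next new one takes an expected 13/(13-k) keystrokes.
Sum over k = 10,...,12: E = 13/3 + 13/2 + 13/1 = 23.8333.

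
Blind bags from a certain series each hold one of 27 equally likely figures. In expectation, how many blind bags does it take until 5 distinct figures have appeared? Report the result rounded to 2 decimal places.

5.42

Going from k to k+1 distinct takes a geometric number of blind bags with mean 27/(27-k).
Sum over k = 0,...,4: E = 27/27 + 27/26 + 27/25 + 27/24 + 27/23 = 5.417.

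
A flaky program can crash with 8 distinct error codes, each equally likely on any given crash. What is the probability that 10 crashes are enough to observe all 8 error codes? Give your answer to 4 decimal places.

0.0282

Let A_i be the event that error code i is missing after 10 crashes. By inclusion–exclusion on the A_i,
P(all seen) = Σ_{j=0}^{8} (-1)^j C(8,j)((8-j)/8)^10
= 1.00000 - 2.10460 + 1.57678 - 0.50932 + 0.06836 - 0.00308 + 0.00003 - 0.00000 + 0.00000
= 0.02816.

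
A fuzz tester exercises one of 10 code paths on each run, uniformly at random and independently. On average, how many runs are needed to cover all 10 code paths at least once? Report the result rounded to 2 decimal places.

After k distinct code paths have appeared, the next run gives a new one with probability (10-k)/10, so the expected wait for the (k+1)-th is 10/(10-k).
E[T] = 10/10 + 10/9 + 10/8 + ... + 10/2 + 10/1 = 10·H_{10}.
H_{10} = 2.929, so E[T] = 29.290.

29.29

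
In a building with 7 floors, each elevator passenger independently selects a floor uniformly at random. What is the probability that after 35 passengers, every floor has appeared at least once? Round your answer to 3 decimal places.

0.968

By inclusion–exclusion over which floors are missing,
P(all seen) = Σ_{j=0}^{7} (-1)^j C(7,j)((7-j)/7)^35
= 1.0000 - 0.0318 + 0.0002 - 0.0000 + 0.0000 - 0.0000 + 0.0000 - 0.0000
= 0.9684.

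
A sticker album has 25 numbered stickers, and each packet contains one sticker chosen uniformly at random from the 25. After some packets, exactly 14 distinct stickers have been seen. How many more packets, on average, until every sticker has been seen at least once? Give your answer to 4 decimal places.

With k distinct stickers already seen, the next new one takes an expected 25/(25-k) packets.
Sum over k = 14,...,24: E = 25/11 + 25/10 + 25/9 + ... + 25/2 + 25/1 = 75.49693.

75.4969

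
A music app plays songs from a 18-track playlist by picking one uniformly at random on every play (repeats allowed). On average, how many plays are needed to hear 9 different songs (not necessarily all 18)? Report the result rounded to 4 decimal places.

11.9905

With k distinct songs already seen, the next new one arrives after an expected 18/(18-k) plays.
Sum over k = 0,...,8: E = 18/18 + 18/17 + 18/16 + ... + 18/11 + 18/10 = 11.99052.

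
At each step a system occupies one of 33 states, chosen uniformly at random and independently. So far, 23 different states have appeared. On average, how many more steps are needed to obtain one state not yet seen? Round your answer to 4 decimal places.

The number of steps until the next new state is geometric with success probability 10/33, so its mean is 33/10.
E = 33/10 = 3.30000.

3.3000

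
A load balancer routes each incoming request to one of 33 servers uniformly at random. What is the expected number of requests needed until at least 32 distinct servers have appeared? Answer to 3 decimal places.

101.930

Going from k to k+1 distinct takes a geometric number of requests with mean 33/(33-k).
Sum over k = 0,...,31: E = 33/33 + 33/32 + 33/31 + ... + 33/3 + 33/2 = 101.9303.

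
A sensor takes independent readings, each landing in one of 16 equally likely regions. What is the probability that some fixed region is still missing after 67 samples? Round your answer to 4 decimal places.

Each sample misses the fixed region with probability (16-1)/16 = 15/16, independently.
P(still missing after 67) = (15/16)^67 = 0.01325.

0.0132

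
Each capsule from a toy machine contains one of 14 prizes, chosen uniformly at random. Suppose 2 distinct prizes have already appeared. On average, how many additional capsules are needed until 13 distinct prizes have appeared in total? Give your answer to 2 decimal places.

29.44

With k distinct prizes already seen, the next new one takes an expected 14/(14-k) capsules.
Sum over k = 2,...,12: E = 14/12 + 14/11 + 14/10 + ... + 14/3 + 14/2 = 29.445.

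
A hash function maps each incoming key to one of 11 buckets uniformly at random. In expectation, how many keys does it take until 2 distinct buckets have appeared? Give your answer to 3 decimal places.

2.100

With k distinct buckets already seen, the next new one arrives after an expected 11/(11-k) keys.
Sum over k = 0,...,1: E = 11/11 + 11/10 = 2.1000.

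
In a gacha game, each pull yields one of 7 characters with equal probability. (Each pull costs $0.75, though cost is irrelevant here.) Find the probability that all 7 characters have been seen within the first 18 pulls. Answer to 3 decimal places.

0.611

Let A_i be the event that character i is missing after 18 pulls. By inclusion–exclusion on the A_i,
P(all seen) = Σ_{j=0}^{7} (-1)^j C(7,j)((7-j)/7)^18
= 1.0000 - 0.4366 + 0.0492 - 0.0015 + 0.0000 - 0.0000 + 0.0000 - 0.0000
= 0.6112.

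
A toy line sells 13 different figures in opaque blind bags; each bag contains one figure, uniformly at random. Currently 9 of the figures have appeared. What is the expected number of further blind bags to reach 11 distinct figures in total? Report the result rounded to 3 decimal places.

With k distinct figures already seen, the next new one takes an expected 13/(13-k) blind bags.
Sum over k = 9,...,10: E = 13/4 + 13/3 = 7.5833.

7.583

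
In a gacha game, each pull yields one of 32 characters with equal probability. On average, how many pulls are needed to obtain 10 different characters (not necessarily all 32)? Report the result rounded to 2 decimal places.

With k distinct characters already seen, the next new one arrives after an expected 32/(32-k) pulls.
Sum over k = 0,...,9: E = 32/32 + 32/31 + 32/30 + ... + 32/24 + 32/23 = 11.766.

11.77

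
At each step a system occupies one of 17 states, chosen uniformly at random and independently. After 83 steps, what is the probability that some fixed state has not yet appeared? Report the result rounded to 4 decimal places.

Each step misses the fixed state with probability (17-1)/17 = 16/17, independently.
P(still missing after 83) = (16/17)^83 = 0.00653.

0.0065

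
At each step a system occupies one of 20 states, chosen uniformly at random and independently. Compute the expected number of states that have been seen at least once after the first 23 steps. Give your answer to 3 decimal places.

13.853

For each state, P(seen in 23 steps) = 1 - (19/20)^23 = 0.6926.
By linearity of expectation, E[distinct seen] = 20·(1 - (19/20)^23) = 13.8529.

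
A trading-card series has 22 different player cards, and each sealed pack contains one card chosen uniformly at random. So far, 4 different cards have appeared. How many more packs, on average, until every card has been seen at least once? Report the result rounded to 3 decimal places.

With k distinct cards already seen, the next new one takes an expected 22/(22-k) packs.
Sum over k = 4,...,21: E = 22/18 + 22/17 + 22/16 + ... + 22/2 + 22/1 = 76.8924.

76.892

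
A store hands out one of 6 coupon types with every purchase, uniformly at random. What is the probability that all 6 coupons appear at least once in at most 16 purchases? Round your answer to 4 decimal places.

Let A_i be the event that coupon i is missing after 16 purchases. By inclusion–exclusion on the A_i,
P(all seen) = Σ_{j=0}^{6} (-1)^j C(6,j)((6-j)/6)^16
= 1.00000 - 0.32453 + 0.02284 - 0.00031 + 0.00000 - 0.00000 + 0.00000
= 0.69800.

0.6980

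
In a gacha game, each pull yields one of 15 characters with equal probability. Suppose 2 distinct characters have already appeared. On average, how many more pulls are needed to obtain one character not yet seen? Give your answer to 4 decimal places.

1.1538

Each pull yields a new character with probability (15-2)/15 = 13/15, so the wait is geometric with mean 15/13.
E = 15/13 = 1.15385.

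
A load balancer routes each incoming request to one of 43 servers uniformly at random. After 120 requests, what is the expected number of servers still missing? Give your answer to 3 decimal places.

2.554

For each server, P(unseen after 120) = (42/43)^120 = 0.0594.
By linearity of expectation, E[unseen] = 43·(42/43)^120 = 2.5537.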